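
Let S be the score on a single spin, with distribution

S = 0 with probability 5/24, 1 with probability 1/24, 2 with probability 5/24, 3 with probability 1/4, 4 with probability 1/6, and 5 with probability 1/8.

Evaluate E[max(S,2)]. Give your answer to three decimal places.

E[max(S,2)] = Σ max(s,2)·P(S=s)
 = 2·5/24 + 2·1/24 + 2·5/24 + 3·1/4 + 4·1/6 + 5·1/8
 = 5/12 + 1/12 + 5/12 + 3/4 + 2/3 + 5/8
 = 71/24

2.958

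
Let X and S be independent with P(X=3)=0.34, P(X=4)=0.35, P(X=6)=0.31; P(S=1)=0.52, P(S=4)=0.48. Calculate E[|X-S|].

E[|X-S|] = Σ_x Σ_s |x-s| · P(X=x)P(S=s)
 = 2·0.1768 + 1·0.1632 + 3·0.182 + 0·0.168 + 5·0.1612 + 2·0.1488
 = 0.3536 + 0.1632 + 0.546 + 0 + 0.806 + 0.2976
 = 2.1664

2.1664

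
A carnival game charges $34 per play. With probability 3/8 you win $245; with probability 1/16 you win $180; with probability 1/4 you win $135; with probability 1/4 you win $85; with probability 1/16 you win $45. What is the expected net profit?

E[payout] = 245·3/8 + 180·1/16 + 135·1/4 + 85·1/4 + 45·1/16
 = 735/8 + 45/4 + 135/4 + 85/4 + 45/16
 = 2575/16
Net = 2575/16 - 34 = 2031/16

126.9375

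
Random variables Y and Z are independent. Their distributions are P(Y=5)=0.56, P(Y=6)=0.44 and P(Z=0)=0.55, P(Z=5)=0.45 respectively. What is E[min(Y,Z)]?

E[min(Y,Z)] = Σ_y Σ_z min(y,z) · P(Y=y)P(Z=z)
 = 0·0.308 + 5·0.252 + 0·0.242 + 5·0.198
 = 0 + 1.26 + 0 + 0.99
 = 2.25

2.25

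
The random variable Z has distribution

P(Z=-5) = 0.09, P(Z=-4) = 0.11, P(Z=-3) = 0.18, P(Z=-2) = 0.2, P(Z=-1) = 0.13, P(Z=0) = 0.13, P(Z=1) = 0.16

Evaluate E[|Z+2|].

1.54

E[|Z+2|] = Σ |z+2|·P(Z=z)
 = 3·0.09 + 2·0.11 + 1·0.18 + 0·0.2 + 1·0.13 + 2·0.13 + 3·0.16
 = 0.27 + 0.22 + 0.18 + 0 + 0.13 + 0.26 + 0.48
 = 1.54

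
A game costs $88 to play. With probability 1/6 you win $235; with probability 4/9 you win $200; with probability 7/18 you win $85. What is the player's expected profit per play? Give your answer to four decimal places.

E[payout] = 235·1/6 + 200·4/9 + 85·7/18
 = 235/6 + 800/9 + 595/18
 = 1450/9
Net = 1450/9 - 88 = 658/9

73.1111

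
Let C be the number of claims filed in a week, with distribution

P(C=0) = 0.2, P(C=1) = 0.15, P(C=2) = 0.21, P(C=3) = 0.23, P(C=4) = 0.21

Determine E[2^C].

6.54

E[2^C] = Σ 2^c·P(C=c)
 = 1·0.2 + 2·0.15 + 4·0.21 + 8·0.23 + 16·0.21
 = 0.2 + 0.3 + 0.84 + 1.84 + 3.36
 = 6.54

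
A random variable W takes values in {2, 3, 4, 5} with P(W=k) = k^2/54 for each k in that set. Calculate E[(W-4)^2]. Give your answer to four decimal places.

0.9259

E[(W-4)^2] = Σ (w-4)^2·P(W=w)
 = 4·2/27 + 1·1/6 + 0·8/27 + 1·25/54
 = 8/27 + 1/6 + 0 + 25/54
 = 25/27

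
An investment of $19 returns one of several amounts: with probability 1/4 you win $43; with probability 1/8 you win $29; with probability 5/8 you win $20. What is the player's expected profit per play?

E[payout] = 43·1/4 + 29·1/8 + 20·5/8
 = 43/4 + 29/8 + 25/2
 = 215/8
Net = 215/8 - 19 = 63/8

7.875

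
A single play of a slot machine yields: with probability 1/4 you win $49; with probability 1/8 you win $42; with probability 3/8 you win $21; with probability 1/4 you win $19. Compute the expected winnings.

E[payout] = 49·1/4 + 42·1/8 + 21·3/8 + 19·1/4
 = 49/4 + 21/4 + 63/8 + 19/4
 = 241/8

30.125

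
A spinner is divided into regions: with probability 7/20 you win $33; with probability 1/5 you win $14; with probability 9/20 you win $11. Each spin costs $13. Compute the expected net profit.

E[payout] = 33·7/20 + 14·1/5 + 11·9/20
 = 231/20 + 14/5 + 99/20
 = 193/10
Net = 193/10 - 13 = 63/10

6.3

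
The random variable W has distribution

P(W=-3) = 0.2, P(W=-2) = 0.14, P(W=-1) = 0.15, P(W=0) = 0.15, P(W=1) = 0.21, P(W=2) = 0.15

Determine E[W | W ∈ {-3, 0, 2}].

P(W ∈ {-3, 0, 2}) = 0.2 + 0.15 + 0.15 = 0.5.
E[W | W ∈ {-3, 0, 2}] = [(-3)·0.2 + 0·0.15 + 2·0.15] / 0.5
 = -0.3 / 0.5
 = -3/5

-0.6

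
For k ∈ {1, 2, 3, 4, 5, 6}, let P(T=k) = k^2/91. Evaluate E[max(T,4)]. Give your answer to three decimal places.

5.066

E[max(T,4)] = Σ max(t,4)·P(T=t)
 = 4·1/91 + 4·4/91 + 4·9/91 + 4·16/91 + 5·25/91 + 6·36/91
 = 4/91 + 16/91 + 36/91 + 64/91 + 125/91 + 216/91
 = 461/91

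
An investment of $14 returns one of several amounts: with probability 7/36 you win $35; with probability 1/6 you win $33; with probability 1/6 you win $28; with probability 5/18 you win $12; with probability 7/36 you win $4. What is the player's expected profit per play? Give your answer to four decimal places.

E[payout] = 35·7/36 + 33·1/6 + 28·1/6 + 12·5/18 + 4·7/36
 = 245/36 + 11/2 + 14/3 + 10/3 + 7/9
 = 253/12
Net = 253/12 - 14 = 85/12

7.0833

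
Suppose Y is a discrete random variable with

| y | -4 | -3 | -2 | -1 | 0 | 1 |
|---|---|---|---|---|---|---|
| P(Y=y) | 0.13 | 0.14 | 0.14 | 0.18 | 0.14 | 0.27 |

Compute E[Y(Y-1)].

E[Y(Y-1)] = Σ y(y-1)·P(Y=y)
 = 20·0.13 + 12·0.14 + 6·0.14 + 2·0.18 + 0·0.14 + 0·0.27
 = 2.6 + 1.68 + 0.84 + 0.36 + 0 + 0
 = 5.48

5.48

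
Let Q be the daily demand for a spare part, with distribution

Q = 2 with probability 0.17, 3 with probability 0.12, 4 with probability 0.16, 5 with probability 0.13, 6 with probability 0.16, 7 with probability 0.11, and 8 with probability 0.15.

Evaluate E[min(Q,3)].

E[min(Q,3)] = Σ min(q,3)·P(Q=q)
 = 2·0.17 + 3·0.12 + 3·0.16 + 3·0.13 + 3·0.16 + 3·0.11 + 3·0.15
 = 0.34 + 0.36 + 0.48 + 0.39 + 0.48 + 0.33 + 0.45
 = 2.83

2.83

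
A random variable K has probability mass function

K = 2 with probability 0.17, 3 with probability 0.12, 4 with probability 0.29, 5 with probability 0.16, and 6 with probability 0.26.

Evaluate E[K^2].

E[K^2] = Σ k^2·P(K=k)
 = 4·0.17 + 9·0.12 + 16·0.29 + 25·0.16 + 36·0.26
 = 0.68 + 1.08 + 4.64 + 4 + 9.36
 = 19.76

19.76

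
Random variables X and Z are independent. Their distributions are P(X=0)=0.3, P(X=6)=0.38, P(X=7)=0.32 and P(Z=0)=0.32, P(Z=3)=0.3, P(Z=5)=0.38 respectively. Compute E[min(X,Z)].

1.96

E[min(X,Z)] = Σ_x Σ_z min(x,z) · P(X=x)P(Z=z)
 = 0·0.096 + 0·0.09 + 0·0.114 + 0·0.1216 + 3·0.114 + 5·0.1444 + 0·0.1024 + 3·0.096 + 5·0.1216
 = 0 + 0 + 0 + 0 + 0.342 + 0.722 + 0 + 0.288 + 0.608
 = 1.96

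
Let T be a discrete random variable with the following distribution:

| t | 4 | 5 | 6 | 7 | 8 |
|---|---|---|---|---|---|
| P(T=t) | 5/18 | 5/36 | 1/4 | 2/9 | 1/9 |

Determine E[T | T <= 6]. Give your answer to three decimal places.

4.958

P(T <= 6) = 5/18 + 5/36 + 1/4 = 2/3.
E[T | T <= 6] = [4·5/18 + 5·5/36 + 6·1/4] / (2/3)
 = 119/36 / (2/3)
 = 119/24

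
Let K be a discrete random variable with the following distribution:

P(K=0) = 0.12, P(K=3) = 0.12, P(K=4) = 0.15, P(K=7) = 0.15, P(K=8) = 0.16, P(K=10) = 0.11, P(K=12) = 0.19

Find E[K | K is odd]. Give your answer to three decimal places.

5.222

P(K is odd) = 0.12 + 0.15 = 0.27.
E[K | K is odd] = [3·0.12 + 7·0.15] / 0.27
 = 1.41 / 0.27
 = 47/9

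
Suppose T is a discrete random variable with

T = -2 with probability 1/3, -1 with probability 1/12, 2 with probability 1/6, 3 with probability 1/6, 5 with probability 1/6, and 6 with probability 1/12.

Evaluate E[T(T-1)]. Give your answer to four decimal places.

E[T(T-1)] = Σ t(t-1)·P(T=t)
 = 6·1/3 + 2·1/12 + 2·1/6 + 6·1/6 + 20·1/6 + 30·1/12
 = 2 + 1/6 + 1/3 + 1 + 10/3 + 5/2
 = 28/3

9.3333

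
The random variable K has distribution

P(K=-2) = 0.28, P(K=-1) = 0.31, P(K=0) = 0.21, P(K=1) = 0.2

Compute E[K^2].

1.63

E[K^2] = Σ k^2·P(K=k)
 = 4·0.28 + 1·0.31 + 0·0.21 + 1·0.2
 = 1.12 + 0.31 + 0 + 0.2
 = 1.63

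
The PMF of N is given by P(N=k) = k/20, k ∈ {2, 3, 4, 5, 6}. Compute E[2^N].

32

E[2^N] = Σ 2^n·P(N=n)
 = 4·1/10 + 8·3/20 + 16·1/5 + 32·1/4 + 64·3/10
 = 2/5 + 6/5 + 16/5 + 8 + 96/5
 = 32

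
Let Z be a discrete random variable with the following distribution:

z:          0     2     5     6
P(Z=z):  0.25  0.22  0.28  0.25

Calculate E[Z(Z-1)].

13.54

E[Z(Z-1)] = Σ z(z-1)·P(Z=z)
 = 0·0.25 + 2·0.22 + 20·0.28 + 30·0.25
 = 0 + 0.44 + 5.6 + 7.5
 = 13.54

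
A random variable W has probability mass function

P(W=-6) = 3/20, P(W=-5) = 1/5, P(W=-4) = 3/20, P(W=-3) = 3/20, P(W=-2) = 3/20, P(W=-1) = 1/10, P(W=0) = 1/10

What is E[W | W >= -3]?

-1.7

P(W >= -3) = 3/20 + 3/20 + 1/10 + 1/10 = 1/2.
E[W | W >= -3] = [(-3)·3/20 + (-2)·3/20 + (-1)·1/10 + 0·1/10] / (1/2)
 = -17/20 / (1/2)
 = -17/10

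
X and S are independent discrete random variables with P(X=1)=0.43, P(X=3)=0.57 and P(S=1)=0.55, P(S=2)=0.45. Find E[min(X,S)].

E[min(X,S)] = Σ_x Σ_s min(x,s) · P(X=x)P(S=s)
 = 1·0.2365 + 1·0.1935 + 1·0.3135 + 2·0.2565
 = 0.2365 + 0.1935 + 0.3135 + 0.513
 = 1.2565

1.2565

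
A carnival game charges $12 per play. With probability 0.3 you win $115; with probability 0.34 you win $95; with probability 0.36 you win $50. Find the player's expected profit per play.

E[payout] = 115·0.3 + 95·0.34 + 50·0.36
 = 34.5 + 32.3 + 18
 = 84.8
Net = 84.8 - 12 = 72.8

72.8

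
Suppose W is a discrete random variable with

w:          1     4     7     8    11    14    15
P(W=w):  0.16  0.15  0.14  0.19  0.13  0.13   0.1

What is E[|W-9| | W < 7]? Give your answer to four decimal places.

P(W < 7) = 0.16 + 0.15 = 0.31.
E[|W-9| | W < 7] = [8·0.16 + 5·0.15] / 0.31
 = 2.03 / 0.31
 = 203/31

6.5484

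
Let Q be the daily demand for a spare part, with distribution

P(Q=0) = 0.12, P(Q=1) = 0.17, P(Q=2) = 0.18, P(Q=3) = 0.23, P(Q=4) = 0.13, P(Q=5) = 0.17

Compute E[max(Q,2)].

E[max(Q,2)] = Σ max(q,2)·P(Q=q)
 = 2·0.12 + 2·0.17 + 2·0.18 + 3·0.23 + 4·0.13 + 5·0.17
 = 0.24 + 0.34 + 0.36 + 0.69 + 0.52 + 0.85
 = 3

3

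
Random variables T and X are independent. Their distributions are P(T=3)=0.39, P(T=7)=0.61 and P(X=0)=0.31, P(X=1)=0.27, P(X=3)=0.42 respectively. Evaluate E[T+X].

6.97

E[T+X] = Σ_t Σ_x (t+x) · P(T=t)P(X=x)
 = 3·0.1209 + 4·0.1053 + 6·0.1638 + 7·0.1891 + 8·0.1647 + 10·0.2562
 = 0.3627 + 0.4212 + 0.9828 + 1.3237 + 1.3176 + 2.562
 = 6.97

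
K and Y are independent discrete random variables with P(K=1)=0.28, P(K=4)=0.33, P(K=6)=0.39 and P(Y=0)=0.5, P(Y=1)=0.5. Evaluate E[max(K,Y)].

E[max(K,Y)] = Σ_k Σ_y max(k,y) · P(K=k)P(Y=y)
 = 1·0.14 + 1·0.14 + 4·0.165 + 4·0.165 + 6·0.195 + 6·0.195
 = 0.14 + 0.14 + 0.66 + 0.66 + 1.17 + 1.17
 = 3.94

3.94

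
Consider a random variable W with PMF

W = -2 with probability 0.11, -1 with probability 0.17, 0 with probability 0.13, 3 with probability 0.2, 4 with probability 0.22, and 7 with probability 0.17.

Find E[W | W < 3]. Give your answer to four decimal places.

P(W < 3) = 0.11 + 0.17 + 0.13 = 0.41.
E[W | W < 3] = [(-2)·0.11 + (-1)·0.17 + 0·0.13] / 0.41
 = -0.39 / 0.41
 = -39/41

-0.9512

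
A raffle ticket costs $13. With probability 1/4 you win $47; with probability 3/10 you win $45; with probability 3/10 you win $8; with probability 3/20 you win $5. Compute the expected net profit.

15.4

E[payout] = 47·1/4 + 45·3/10 + 8·3/10 + 5·3/20
 = 47/4 + 27/2 + 12/5 + 3/4
 = 142/5
Net = 142/5 - 13 = 77/5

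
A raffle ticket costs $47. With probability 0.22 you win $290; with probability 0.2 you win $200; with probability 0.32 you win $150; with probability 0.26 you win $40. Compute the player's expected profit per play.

115.2

E[payout] = 290·0.22 + 200·0.2 + 150·0.32 + 40·0.26
 = 63.8 + 40 + 48 + 10.4
 = 162.2
Net = 162.2 - 47 = 115.2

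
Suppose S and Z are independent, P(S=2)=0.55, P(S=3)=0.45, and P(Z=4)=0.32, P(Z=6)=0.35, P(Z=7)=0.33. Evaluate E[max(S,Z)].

E[max(S,Z)] = Σ_s Σ_z max(s,z) · P(S=s)P(Z=z)
 = 4·0.176 + 6·0.1925 + 7·0.1815 + 4·0.144 + 6·0.1575 + 7·0.1485
 = 0.704 + 1.155 + 1.2705 + 0.576 + 0.945 + 1.0395
 = 5.69

5.69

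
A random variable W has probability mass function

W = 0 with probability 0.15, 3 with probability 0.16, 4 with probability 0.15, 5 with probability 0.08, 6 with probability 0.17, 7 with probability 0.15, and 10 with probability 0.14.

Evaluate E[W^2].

E[W^2] = Σ w^2·P(W=w)
 = 0·0.15 + 9·0.16 + 16·0.15 + 25·0.08 + 36·0.17 + 49·0.15 + 100·0.14
 = 0 + 1.44 + 2.4 + 2 + 6.12 + 7.35 + 14
 = 33.31

33.31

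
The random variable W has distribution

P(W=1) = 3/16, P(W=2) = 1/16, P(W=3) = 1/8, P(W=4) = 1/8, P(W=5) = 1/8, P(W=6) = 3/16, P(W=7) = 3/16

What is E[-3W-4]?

-16.75

E[-3W-4] = Σ (-3w-4)·P(W=w)
 = (-7)·3/16 + (-10)·1/16 + (-13)·1/8 + (-16)·1/8 + (-19)·1/8 + (-22)·3/16 + (-25)·3/16
 = (-21/16) + (-5/8) + (-13/8) + (-2) + (-19/8) + (-33/8) + (-75/16)
 = -67/4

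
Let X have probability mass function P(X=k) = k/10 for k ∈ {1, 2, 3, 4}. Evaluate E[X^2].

10

E[X^2] = Σ x^2·P(X=x)
 = 1·1/10 + 4·1/5 + 9·3/10 + 16·2/5
 = 1/10 + 4/5 + 27/10 + 32/5
 = 10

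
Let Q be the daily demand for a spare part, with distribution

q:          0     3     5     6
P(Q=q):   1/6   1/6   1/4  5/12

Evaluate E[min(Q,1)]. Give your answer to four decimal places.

0.8333

E[min(Q,1)] = Σ min(q,1)·P(Q=q)
 = 0·1/6 + 1·1/6 + 1·1/4 + 1·5/12
 = 0 + 1/6 + 1/4 + 5/12
 = 5/6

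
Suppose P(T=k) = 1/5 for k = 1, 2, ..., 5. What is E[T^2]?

E[T^2] = Σ t^2·P(T=t)
 = 1·1/5 + 4·1/5 + 9·1/5 + 16·1/5 + 25·1/5
 = 1/5 + 4/5 + 9/5 + 16/5 + 5
 = 11

11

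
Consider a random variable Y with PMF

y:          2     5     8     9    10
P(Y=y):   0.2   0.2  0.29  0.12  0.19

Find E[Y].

6.7

E[Y] = Σ y·P(Y=y)
 = 2·0.2 + 5·0.2 + 8·0.29 + 9·0.12 + 10·0.19
 = 0.4 + 1 + 2.32 + 1.08 + 1.9
 = 6.7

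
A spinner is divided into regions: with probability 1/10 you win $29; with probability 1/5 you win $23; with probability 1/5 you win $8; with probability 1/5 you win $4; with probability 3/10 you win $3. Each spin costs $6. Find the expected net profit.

4.8

E[payout] = 29·1/10 + 23·1/5 + 8·1/5 + 4·1/5 + 3·3/10
 = 29/10 + 23/5 + 8/5 + 4/5 + 9/10
 = 54/5
Net = 54/5 - 6 = 24/5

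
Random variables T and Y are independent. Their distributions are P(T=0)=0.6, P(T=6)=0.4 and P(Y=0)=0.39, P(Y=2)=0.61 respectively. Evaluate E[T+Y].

3.62

E[T+Y] = Σ_t Σ_y (t+y) · P(T=t)P(Y=y)
 = 0·0.234 + 2·0.366 + 6·0.156 + 8·0.244
 = 0 + 0.732 + 0.936 + 1.952
 = 3.62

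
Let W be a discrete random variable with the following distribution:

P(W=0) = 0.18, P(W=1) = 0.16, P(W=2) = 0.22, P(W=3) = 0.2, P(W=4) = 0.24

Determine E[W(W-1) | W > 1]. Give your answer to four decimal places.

P(W > 1) = 0.22 + 0.2 + 0.24 = 0.66.
E[W(W-1) | W > 1] = [2·0.22 + 6·0.2 + 12·0.24] / 0.66
 = 4.52 / 0.66
 = 226/33

6.8485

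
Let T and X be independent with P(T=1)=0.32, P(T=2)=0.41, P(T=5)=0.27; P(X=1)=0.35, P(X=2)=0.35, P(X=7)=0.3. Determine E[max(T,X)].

E[max(T,X)] = Σ_t Σ_x max(t,x) · P(T=t)P(X=x)
 = 1·0.112 + 2·0.112 + 7·0.096 + 2·0.1435 + 2·0.1435 + 7·0.123 + 5·0.0945 + 5·0.0945 + 7·0.081
 = 0.112 + 0.224 + 0.672 + 0.287 + 0.287 + 0.861 + 0.4725 + 0.4725 + 0.567
 = 3.955

3.955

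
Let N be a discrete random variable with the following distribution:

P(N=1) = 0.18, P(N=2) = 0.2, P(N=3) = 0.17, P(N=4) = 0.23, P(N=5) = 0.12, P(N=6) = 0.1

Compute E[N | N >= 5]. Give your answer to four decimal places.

P(N >= 5) = 0.12 + 0.1 = 0.22.
E[N | N >= 5] = [5·0.12 + 6·0.1] / 0.22
 = 1.2 / 0.22
 = 60/11

5.4545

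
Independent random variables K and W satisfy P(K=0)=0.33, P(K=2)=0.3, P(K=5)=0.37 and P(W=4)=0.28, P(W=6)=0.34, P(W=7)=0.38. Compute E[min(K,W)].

E[min(K,W)] = Σ_k Σ_w min(k,w) · P(K=k)P(W=w)
 = 0·0.0924 + 0·0.1122 + 0·0.1254 + 2·0.084 + 2·0.102 + 2·0.114 + 4·0.1036 + 5·0.1258 + 5·0.1406
 = 0 + 0 + 0 + 0.168 + 0.204 + 0.228 + 0.4144 + 0.629 + 0.703
 = 2.3464

2.3464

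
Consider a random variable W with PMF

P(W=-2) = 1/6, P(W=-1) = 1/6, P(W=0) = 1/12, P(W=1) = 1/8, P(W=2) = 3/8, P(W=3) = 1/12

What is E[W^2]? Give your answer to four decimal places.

E[W^2] = Σ w^2·P(W=w)
 = 4·1/6 + 1·1/6 + 0·1/12 + 1·1/8 + 4·3/8 + 9·1/12
 = 2/3 + 1/6 + 0 + 1/8 + 3/2 + 3/4
 = 77/24

3.2083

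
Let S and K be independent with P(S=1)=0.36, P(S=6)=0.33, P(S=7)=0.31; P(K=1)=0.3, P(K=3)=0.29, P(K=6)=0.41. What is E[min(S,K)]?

E[min(S,K)] = Σ_s Σ_k min(s,k) · P(S=s)P(K=k)
 = 1·0.108 + 1·0.1044 + 1·0.1476 + 1·0.099 + 3·0.0957 + 6·0.1353 + 1·0.093 + 3·0.0899 + 6·0.1271
 = 0.108 + 0.1044 + 0.1476 + 0.099 + 0.2871 + 0.8118 + 0.093 + 0.2697 + 0.7626
 = 2.6832

2.6832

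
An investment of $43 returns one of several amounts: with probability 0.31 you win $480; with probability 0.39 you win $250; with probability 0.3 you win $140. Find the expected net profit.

245.3

E[payout] = 480·0.31 + 250·0.39 + 140·0.3
 = 148.8 + 97.5 + 42
 = 288.3
Net = 288.3 - 43 = 245.3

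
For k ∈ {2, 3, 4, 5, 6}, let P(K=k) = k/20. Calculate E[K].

E[K] = Σ k·P(K=k)
 = 2·1/10 + 3·3/20 + 4·1/5 + 5·1/4 + 6·3/10
 = 1/5 + 9/20 + 4/5 + 5/4 + 9/5
 = 9/2

4.5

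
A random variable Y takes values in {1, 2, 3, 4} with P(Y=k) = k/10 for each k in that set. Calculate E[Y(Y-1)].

E[Y(Y-1)] = Σ y(y-1)·P(Y=y)
 = 0·1/10 + 2·1/5 + 6·3/10 + 12·2/5
 = 0 + 2/5 + 9/5 + 24/5
 = 7

7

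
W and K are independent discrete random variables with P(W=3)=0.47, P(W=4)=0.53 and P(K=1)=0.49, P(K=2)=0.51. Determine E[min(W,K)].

1.51

E[min(W,K)] = Σ_w Σ_k min(w,k) · P(W=w)P(K=k)
 = 1·0.2303 + 2·0.2397 + 1·0.2597 + 2·0.2703
 = 0.2303 + 0.4794 + 0.2597 + 0.5406
 = 1.51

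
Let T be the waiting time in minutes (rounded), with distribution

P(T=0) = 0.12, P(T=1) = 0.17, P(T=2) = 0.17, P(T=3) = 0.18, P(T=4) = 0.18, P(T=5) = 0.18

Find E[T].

2.67

E[T] = Σ t·P(T=t)
 = 0·0.12 + 1·0.17 + 2·0.17 + 3·0.18 + 4·0.18 + 5·0.18
 = 0 + 0.17 + 0.34 + 0.54 + 0.72 + 0.9
 = 2.67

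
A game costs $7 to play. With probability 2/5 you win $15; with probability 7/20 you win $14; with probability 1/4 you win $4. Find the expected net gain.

4.9

E[payout] = 15·2/5 + 14·7/20 + 4·1/4
 = 6 + 49/10 + 1
 = 119/10
Net = 119/10 - 7 = 49/10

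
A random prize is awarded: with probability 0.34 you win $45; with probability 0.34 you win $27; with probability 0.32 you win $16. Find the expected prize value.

29.6

E[payout] = 45·0.34 + 27·0.34 + 16·0.32
 = 15.3 + 9.18 + 5.12
 = 29.6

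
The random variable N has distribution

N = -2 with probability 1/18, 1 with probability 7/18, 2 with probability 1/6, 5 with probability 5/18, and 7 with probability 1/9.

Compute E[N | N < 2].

0.625

P(N < 2) = 1/18 + 7/18 = 4/9.
E[N | N < 2] = [(-2)·1/18 + 1·7/18] / (4/9)
 = 5/18 / (4/9)
 = 5/8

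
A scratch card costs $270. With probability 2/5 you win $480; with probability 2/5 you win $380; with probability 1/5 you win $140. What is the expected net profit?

E[payout] = 480·2/5 + 380·2/5 + 140·1/5
 = 192 + 152 + 28
 = 372
Net = 372 - 270 = 102

102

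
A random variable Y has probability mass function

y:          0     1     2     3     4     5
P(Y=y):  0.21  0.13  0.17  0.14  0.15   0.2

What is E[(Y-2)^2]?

E[(Y-2)^2] = Σ (y-2)^2·P(Y=y)
 = 4·0.21 + 1·0.13 + 0·0.17 + 1·0.14 + 4·0.15 + 9·0.2
 = 0.84 + 0.13 + 0 + 0.14 + 0.6 + 1.8
 = 3.51

3.51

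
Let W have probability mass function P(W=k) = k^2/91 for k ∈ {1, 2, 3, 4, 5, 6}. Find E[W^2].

E[W^2] = Σ w^2·P(W=w)
 = 1·1/91 + 4·4/91 + 9·9/91 + 16·16/91 + 25·25/91 + 36·36/91
 = 1/91 + 16/91 + 81/91 + 256/91 + 625/91 + 1296/91
 = 25

25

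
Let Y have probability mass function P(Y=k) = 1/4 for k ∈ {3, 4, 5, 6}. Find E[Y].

4.5

E[Y] = Σ y·P(Y=y)
 = 3·1/4 + 4·1/4 + 5·1/4 + 6·1/4
 = 3/4 + 1 + 5/4 + 3/2
 = 9/2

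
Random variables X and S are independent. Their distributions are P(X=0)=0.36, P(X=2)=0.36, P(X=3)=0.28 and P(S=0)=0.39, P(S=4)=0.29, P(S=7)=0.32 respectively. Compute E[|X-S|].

3.0568

E[|X-S|] = Σ_x Σ_s |x-s| · P(X=x)P(S=s)
 = 0·0.1404 + 4·0.1044 + 7·0.1152 + 2·0.1404 + 2·0.1044 + 5·0.1152 + 3·0.1092 + 1·0.0812 + 4·0.0896
 = 0 + 0.4176 + 0.8064 + 0.2808 + 0.2088 + 0.576 + 0.3276 + 0.0812 + 0.3584
 = 3.0568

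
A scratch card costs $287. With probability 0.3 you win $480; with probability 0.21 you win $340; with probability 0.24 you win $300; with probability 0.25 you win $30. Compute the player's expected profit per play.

7.9

E[payout] = 480·0.3 + 340·0.21 + 300·0.24 + 30·0.25
 = 144 + 71.4 + 72 + 7.5
 = 294.9
Net = 294.9 - 287 = 7.9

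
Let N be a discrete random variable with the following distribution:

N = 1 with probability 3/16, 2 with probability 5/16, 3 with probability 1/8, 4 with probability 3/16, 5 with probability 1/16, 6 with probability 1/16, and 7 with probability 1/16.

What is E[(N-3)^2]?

3.0625

E[(N-3)^2] = Σ (n-3)^2·P(N=n)
 = 4·3/16 + 1·5/16 + 0·1/8 + 1·3/16 + 4·1/16 + 9·1/16 + 16·1/16
 = 3/4 + 5/16 + 0 + 3/16 + 1/4 + 9/16 + 1
 = 49/16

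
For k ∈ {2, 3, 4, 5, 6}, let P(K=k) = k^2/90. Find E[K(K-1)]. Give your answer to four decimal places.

E[K(K-1)] = Σ k(k-1)·P(K=k)
 = 2·2/45 + 6·1/10 + 12·8/45 + 20·5/18 + 30·2/5
 = 4/45 + 3/5 + 32/15 + 50/9 + 12
 = 917/45

20.3778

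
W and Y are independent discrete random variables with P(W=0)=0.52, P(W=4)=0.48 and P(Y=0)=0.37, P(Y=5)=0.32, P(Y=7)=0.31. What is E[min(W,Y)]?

1.2096

E[min(W,Y)] = Σ_w Σ_y min(w,y) · P(W=w)P(Y=y)
 = 0·0.1924 + 0·0.1664 + 0·0.1612 + 0·0.1776 + 4·0.1536 + 4·0.1488
 = 0 + 0 + 0 + 0 + 0.6144 + 0.5952
 = 1.2096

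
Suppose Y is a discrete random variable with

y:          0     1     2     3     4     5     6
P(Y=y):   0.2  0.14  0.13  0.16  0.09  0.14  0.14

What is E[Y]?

E[Y] = Σ y·P(Y=y)
 = 0·0.2 + 1·0.14 + 2·0.13 + 3·0.16 + 4·0.09 + 5·0.14 + 6·0.14
 = 0 + 0.14 + 0.26 + 0.48 + 0.36 + 0.7 + 0.84
 = 2.78

2.78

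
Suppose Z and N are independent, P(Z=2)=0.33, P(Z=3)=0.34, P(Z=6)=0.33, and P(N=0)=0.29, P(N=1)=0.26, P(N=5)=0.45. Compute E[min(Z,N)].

1.7585

E[min(Z,N)] = Σ_z Σ_n min(z,n) · P(Z=z)P(N=n)
 = 0·0.0957 + 1·0.0858 + 2·0.1485 + 0·0.0986 + 1·0.0884 + 3·0.153 + 0·0.0957 + 1·0.0858 + 5·0.1485
 = 0 + 0.0858 + 0.297 + 0 + 0.0884 + 0.459 + 0 + 0.0858 + 0.7425
 = 1.7585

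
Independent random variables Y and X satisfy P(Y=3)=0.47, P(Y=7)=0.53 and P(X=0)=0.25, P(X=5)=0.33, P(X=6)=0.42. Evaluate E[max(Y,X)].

E[max(Y,X)] = Σ_y Σ_x max(y,x) · P(Y=y)P(X=x)
 = 3·0.1175 + 5·0.1551 + 6·0.1974 + 7·0.1325 + 7·0.1749 + 7·0.2226
 = 0.3525 + 0.7755 + 1.1844 + 0.9275 + 1.2243 + 1.5582
 = 6.0224

6.0224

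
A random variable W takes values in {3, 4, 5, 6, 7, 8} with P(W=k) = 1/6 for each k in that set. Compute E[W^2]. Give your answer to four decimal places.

E[W^2] = Σ w^2·P(W=w)
 = 9·1/6 + 16·1/6 + 25·1/6 + 36·1/6 + 49·1/6 + 64·1/6
 = 3/2 + 8/3 + 25/6 + 6 + 49/6 + 32/3
 = 199/6

33.1667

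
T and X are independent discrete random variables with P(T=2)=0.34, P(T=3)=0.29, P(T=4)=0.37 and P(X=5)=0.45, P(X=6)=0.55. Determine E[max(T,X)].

E[max(T,X)] = Σ_t Σ_x max(t,x) · P(T=t)P(X=x)
 = 5·0.153 + 6·0.187 + 5·0.1305 + 6·0.1595 + 5·0.1665 + 6·0.2035
 = 0.765 + 1.122 + 0.6525 + 0.957 + 0.8325 + 1.221
 = 5.55

5.55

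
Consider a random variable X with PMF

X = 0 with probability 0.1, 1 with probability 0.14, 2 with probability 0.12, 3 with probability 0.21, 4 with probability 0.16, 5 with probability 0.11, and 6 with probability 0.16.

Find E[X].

E[X] = Σ x·P(X=x)
 = 0·0.1 + 1·0.14 + 2·0.12 + 3·0.21 + 4·0.16 + 5·0.11 + 6·0.16
 = 0 + 0.14 + 0.24 + 0.63 + 0.64 + 0.55 + 0.96
 = 3.16

3.16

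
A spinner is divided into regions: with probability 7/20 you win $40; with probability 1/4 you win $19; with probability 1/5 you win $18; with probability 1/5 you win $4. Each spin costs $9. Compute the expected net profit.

E[payout] = 40·7/20 + 19·1/4 + 18·1/5 + 4·1/5
 = 14 + 19/4 + 18/5 + 4/5
 = 463/20
Net = 463/20 - 9 = 283/20

14.15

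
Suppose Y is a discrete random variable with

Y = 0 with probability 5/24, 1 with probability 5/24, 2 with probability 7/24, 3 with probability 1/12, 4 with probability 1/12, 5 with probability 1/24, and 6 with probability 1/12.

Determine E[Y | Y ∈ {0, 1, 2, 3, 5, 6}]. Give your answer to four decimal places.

P(Y ∈ {0, 1, 2, 3, 5, 6}) = 5/24 + 5/24 + 7/24 + 1/12 + 1/24 + 1/12 = 11/12.
E[Y | Y ∈ {0, 1, 2, 3, 5, 6}] = [0·5/24 + 1·5/24 + 2·7/24 + 3·1/12 + 5·1/24 + 6·1/12] / (11/12)
 = 7/4 / (11/12)
 = 21/11

1.9091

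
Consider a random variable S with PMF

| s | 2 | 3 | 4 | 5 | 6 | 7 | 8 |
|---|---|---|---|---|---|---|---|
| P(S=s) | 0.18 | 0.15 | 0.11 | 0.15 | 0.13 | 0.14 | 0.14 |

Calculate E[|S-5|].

1.78

E[|S-5|] = Σ |s-5|·P(S=s)
 = 3·0.18 + 2·0.15 + 1·0.11 + 0·0.15 + 1·0.13 + 2·0.14 + 3·0.14
 = 0.54 + 0.3 + 0.11 + 0 + 0.13 + 0.28 + 0.42
 = 1.78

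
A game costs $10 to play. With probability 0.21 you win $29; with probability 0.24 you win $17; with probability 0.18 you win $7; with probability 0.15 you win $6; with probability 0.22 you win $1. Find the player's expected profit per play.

2.55

E[payout] = 29·0.21 + 17·0.24 + 7·0.18 + 6·0.15 + 1·0.22
 = 6.09 + 4.08 + 1.26 + 0.9 + 0.22
 = 12.55
Net = 12.55 - 10 = 2.55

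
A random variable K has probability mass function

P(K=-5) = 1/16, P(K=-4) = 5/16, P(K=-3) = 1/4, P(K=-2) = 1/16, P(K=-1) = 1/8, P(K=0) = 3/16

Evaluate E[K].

E[K] = Σ k·P(K=k)
 = (-5)·1/16 + (-4)·5/16 + (-3)·1/4 + (-2)·1/16 + (-1)·1/8 + 0·3/16
 = (-5/16) + (-5/4) + (-3/4) + (-1/8) + (-1/8) + 0
 = -41/16

-2.5625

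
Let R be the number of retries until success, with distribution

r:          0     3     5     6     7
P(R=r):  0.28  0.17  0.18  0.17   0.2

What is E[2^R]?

43.88

E[2^R] = Σ 2^r·P(R=r)
 = 1·0.28 + 8·0.17 + 32·0.18 + 64·0.17 + 128·0.2
 = 0.28 + 1.36 + 5.76 + 10.88 + 25.6
 = 43.88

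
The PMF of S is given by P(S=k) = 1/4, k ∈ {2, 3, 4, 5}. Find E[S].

E[S] = Σ s·P(S=s)
 = 2·1/4 + 3·1/4 + 4·1/4 + 5·1/4
 = 1/2 + 3/4 + 1 + 5/4
 = 7/2

3.5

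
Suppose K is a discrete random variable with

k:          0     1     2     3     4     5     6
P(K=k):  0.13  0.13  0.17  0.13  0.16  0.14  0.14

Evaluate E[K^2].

E[K^2] = Σ k^2·P(K=k)
 = 0·0.13 + 1·0.13 + 4·0.17 + 9·0.13 + 16·0.16 + 25·0.14 + 36·0.14
 = 0 + 0.13 + 0.68 + 1.17 + 2.56 + 3.5 + 5.04
 = 13.08

13.08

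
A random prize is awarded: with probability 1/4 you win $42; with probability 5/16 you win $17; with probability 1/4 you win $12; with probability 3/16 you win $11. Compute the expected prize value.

20.875

E[payout] = 42·1/4 + 17·5/16 + 12·1/4 + 11·3/16
 = 21/2 + 85/16 + 3 + 33/16
 = 167/8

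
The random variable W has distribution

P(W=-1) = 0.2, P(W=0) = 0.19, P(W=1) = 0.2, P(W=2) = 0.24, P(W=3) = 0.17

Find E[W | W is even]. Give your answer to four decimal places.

P(W is even) = 0.19 + 0.24 = 0.43.
E[W | W is even] = [0·0.19 + 2·0.24] / 0.43
 = 0.48 / 0.43
 = 48/43

1.1163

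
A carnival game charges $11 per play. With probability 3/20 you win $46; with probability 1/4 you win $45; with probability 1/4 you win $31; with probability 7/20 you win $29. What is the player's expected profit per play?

25.05

E[payout] = 46·3/20 + 45·1/4 + 31·1/4 + 29·7/20
 = 69/10 + 45/4 + 31/4 + 203/20
 = 721/20
Net = 721/20 - 11 = 501/20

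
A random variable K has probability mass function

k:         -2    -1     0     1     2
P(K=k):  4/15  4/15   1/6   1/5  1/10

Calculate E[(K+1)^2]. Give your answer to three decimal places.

E[(K+1)^2] = Σ (k+1)^2·P(K=k)
 = 1·4/15 + 0·4/15 + 1·1/6 + 4·1/5 + 9·1/10
 = 4/15 + 0 + 1/6 + 4/5 + 9/10
 = 32/15

2.133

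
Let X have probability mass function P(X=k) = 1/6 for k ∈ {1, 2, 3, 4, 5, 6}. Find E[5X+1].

18.5

E[5X+1] = Σ (5x+1)·P(X=x)
 = 6·1/6 + 11·1/6 + 16·1/6 + 21·1/6 + 26·1/6 + 31·1/6
 = 1 + 11/6 + 8/3 + 7/2 + 13/3 + 31/6
 = 37/2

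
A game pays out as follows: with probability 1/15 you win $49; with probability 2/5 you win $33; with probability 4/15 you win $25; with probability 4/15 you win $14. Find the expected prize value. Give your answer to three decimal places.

E[payout] = 49·1/15 + 33·2/5 + 25·4/15 + 14·4/15
 = 49/15 + 66/5 + 20/3 + 56/15
 = 403/15

26.867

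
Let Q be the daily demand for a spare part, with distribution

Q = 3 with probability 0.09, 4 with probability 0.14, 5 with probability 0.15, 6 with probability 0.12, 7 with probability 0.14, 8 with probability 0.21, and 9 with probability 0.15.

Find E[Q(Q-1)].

37.26

E[Q(Q-1)] = Σ q(q-1)·P(Q=q)
 = 6·0.09 + 12·0.14 + 20·0.15 + 30·0.12 + 42·0.14 + 56·0.21 + 72·0.15
 = 0.54 + 1.68 + 3 + 3.6 + 5.88 + 11.76 + 10.8
 = 37.26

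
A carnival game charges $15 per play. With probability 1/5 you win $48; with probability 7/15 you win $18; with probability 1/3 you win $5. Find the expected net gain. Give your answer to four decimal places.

E[payout] = 48·1/5 + 18·7/15 + 5·1/3
 = 48/5 + 42/5 + 5/3
 = 59/3
Net = 59/3 - 15 = 14/3

4.6667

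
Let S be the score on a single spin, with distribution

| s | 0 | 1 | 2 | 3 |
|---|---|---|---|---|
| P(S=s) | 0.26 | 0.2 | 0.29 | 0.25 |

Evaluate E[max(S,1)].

1.79

E[max(S,1)] = Σ max(s,1)·P(S=s)
 = 1·0.26 + 1·0.2 + 2·0.29 + 3·0.25
 = 0.26 + 0.2 + 0.58 + 0.75
 = 1.79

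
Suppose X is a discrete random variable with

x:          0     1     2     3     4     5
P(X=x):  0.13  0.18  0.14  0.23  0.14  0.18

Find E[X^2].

E[X^2] = Σ x^2·P(X=x)
 = 0·0.13 + 1·0.18 + 4·0.14 + 9·0.23 + 16·0.14 + 25·0.18
 = 0 + 0.18 + 0.56 + 2.07 + 2.24 + 4.5
 = 9.55

9.55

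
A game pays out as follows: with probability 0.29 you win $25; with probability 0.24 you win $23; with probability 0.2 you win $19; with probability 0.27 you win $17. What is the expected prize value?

E[payout] = 25·0.29 + 23·0.24 + 19·0.2 + 17·0.27
 = 7.25 + 5.52 + 3.8 + 4.59
 = 21.16

21.16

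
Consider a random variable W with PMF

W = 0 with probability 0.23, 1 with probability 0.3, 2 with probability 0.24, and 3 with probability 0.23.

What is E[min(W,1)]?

0.77

E[min(W,1)] = Σ min(w,1)·P(W=w)
 = 0·0.23 + 1·0.3 + 1·0.24 + 1·0.23
 = 0 + 0.3 + 0.24 + 0.23
 = 0.77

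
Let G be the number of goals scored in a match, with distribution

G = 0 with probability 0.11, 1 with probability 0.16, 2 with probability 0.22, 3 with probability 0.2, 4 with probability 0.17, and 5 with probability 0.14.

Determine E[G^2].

E[G^2] = Σ g^2·P(G=g)
 = 0·0.11 + 1·0.16 + 4·0.22 + 9·0.2 + 16·0.17 + 25·0.14
 = 0 + 0.16 + 0.88 + 1.8 + 2.72 + 3.5
 = 9.06

9.06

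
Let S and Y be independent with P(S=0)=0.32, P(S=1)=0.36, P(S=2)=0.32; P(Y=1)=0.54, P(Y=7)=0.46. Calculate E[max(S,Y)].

E[max(S,Y)] = Σ_s Σ_y max(s,y) · P(S=s)P(Y=y)
 = 1·0.1728 + 7·0.1472 + 1·0.1944 + 7·0.1656 + 2·0.1728 + 7·0.1472
 = 0.1728 + 1.0304 + 0.1944 + 1.1592 + 0.3456 + 1.0304
 = 3.9328

3.9328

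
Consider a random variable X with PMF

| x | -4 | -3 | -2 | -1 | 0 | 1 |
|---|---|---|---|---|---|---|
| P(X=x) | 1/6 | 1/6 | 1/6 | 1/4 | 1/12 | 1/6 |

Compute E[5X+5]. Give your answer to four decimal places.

-2.9167

E[5X+5] = Σ (5x+5)·P(X=x)
 = (-15)·1/6 + (-10)·1/6 + (-5)·1/6 + 0·1/4 + 5·1/12 + 10·1/6
 = (-5/2) + (-5/3) + (-5/6) + 0 + 5/12 + 5/3
 = -35/12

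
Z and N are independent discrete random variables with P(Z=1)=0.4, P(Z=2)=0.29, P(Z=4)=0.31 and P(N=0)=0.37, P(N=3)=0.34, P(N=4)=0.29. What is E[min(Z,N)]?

E[min(Z,N)] = Σ_z Σ_n min(z,n) · P(Z=z)P(N=n)
 = 0·0.148 + 1·0.136 + 1·0.116 + 0·0.1073 + 2·0.0986 + 2·0.0841 + 0·0.1147 + 3·0.1054 + 4·0.0899
 = 0 + 0.136 + 0.116 + 0 + 0.1972 + 0.1682 + 0 + 0.3162 + 0.3596
 = 1.2932

1.2932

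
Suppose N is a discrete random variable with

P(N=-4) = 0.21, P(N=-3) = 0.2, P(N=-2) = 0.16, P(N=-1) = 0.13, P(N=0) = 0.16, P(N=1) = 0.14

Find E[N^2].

E[N^2] = Σ n^2·P(N=n)
 = 16·0.21 + 9·0.2 + 4·0.16 + 1·0.13 + 0·0.16 + 1·0.14
 = 3.36 + 1.8 + 0.64 + 0.13 + 0 + 0.14
 = 6.07

6.07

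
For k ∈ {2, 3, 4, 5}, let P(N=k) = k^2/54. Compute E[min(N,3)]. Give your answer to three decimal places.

2.926

E[min(N,3)] = Σ min(n,3)·P(N=n)
 = 2·2/27 + 3·1/6 + 3·8/27 + 3·25/54
 = 4/27 + 1/2 + 8/9 + 25/18
 = 79/27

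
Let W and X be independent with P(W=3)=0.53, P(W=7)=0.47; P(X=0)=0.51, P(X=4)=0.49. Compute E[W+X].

E[W+X] = Σ_w Σ_x (w+x) · P(W=w)P(X=x)
 = 3·0.2703 + 7·0.2597 + 7·0.2397 + 11·0.2303
 = 0.8109 + 1.8179 + 1.6779 + 2.5333
 = 6.84

6.84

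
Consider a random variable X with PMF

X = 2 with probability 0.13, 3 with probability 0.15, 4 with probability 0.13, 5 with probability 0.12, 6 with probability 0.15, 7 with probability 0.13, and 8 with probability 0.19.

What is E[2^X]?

E[2^X] = Σ 2^x·P(X=x)
 = 4·0.13 + 8·0.15 + 16·0.13 + 32·0.12 + 64·0.15 + 128·0.13 + 256·0.19
 = 0.52 + 1.2 + 2.08 + 3.84 + 9.6 + 16.64 + 48.64
 = 82.52

82.52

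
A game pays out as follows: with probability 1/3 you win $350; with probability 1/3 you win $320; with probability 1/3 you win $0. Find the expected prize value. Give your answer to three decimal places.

E[payout] = 350·1/3 + 320·1/3 + 0·1/3
 = 350/3 + 320/3 + 0
 = 670/3

223.333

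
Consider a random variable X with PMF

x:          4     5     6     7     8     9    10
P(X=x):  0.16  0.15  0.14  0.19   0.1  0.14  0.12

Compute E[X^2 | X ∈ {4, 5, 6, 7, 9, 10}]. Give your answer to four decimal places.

P(X ∈ {4, 5, 6, 7, 9, 10}) = 0.16 + 0.15 + 0.14 + 0.19 + 0.14 + 0.12 = 0.9.
E[X^2 | X ∈ {4, 5, 6, 7, 9, 10}] = [16·0.16 + 25·0.15 + 36·0.14 + 49·0.19 + 81·0.14 + 100·0.12] / 0.9
 = 44 / 0.9
 = 440/9

48.8889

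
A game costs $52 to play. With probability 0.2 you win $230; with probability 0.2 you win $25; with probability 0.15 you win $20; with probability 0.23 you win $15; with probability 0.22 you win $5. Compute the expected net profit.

E[payout] = 230·0.2 + 25·0.2 + 20·0.15 + 15·0.23 + 5·0.22
 = 46 + 5 + 3 + 3.45 + 1.1
 = 58.55
Net = 58.55 - 52 = 6.55

6.55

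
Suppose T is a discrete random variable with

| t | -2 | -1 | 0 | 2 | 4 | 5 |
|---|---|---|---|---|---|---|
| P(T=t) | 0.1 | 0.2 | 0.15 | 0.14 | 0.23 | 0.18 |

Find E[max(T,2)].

E[max(T,2)] = Σ max(t,2)·P(T=t)
 = 2·0.1 + 2·0.2 + 2·0.15 + 2·0.14 + 4·0.23 + 5·0.18
 = 0.2 + 0.4 + 0.3 + 0.28 + 0.92 + 0.9
 = 3

3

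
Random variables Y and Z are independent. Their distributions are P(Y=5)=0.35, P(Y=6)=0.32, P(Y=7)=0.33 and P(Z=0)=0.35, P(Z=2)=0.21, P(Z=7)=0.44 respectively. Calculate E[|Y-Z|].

E[|Y-Z|] = Σ_y Σ_z |y-z| · P(Y=y)P(Z=z)
 = 5·0.1225 + 3·0.0735 + 2·0.154 + 6·0.112 + 4·0.0672 + 1·0.1408 + 7·0.1155 + 5·0.0693 + 0·0.1452
 = 0.6125 + 0.2205 + 0.308 + 0.672 + 0.2688 + 0.1408 + 0.8085 + 0.3465 + 0
 = 3.3776

3.3776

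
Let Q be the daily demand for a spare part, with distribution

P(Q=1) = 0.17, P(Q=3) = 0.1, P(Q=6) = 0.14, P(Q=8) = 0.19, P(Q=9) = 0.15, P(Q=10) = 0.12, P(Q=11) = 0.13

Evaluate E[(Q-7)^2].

E[(Q-7)^2] = Σ (q-7)^2·P(Q=q)
 = 36·0.17 + 16·0.1 + 1·0.14 + 1·0.19 + 4·0.15 + 9·0.12 + 16·0.13
 = 6.12 + 1.6 + 0.14 + 0.19 + 0.6 + 1.08 + 2.08
 = 11.81

11.81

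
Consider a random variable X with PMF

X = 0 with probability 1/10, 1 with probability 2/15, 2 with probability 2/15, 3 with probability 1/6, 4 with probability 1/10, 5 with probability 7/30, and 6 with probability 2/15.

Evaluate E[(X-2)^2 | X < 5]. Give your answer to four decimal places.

P(X < 5) = 1/10 + 2/15 + 2/15 + 1/6 + 1/10 = 19/30.
E[(X-2)^2 | X < 5] = [4·1/10 + 1·2/15 + 0·2/15 + 1·1/6 + 4·1/10] / (19/30)
 = 11/10 / (19/30)
 = 33/19

1.7368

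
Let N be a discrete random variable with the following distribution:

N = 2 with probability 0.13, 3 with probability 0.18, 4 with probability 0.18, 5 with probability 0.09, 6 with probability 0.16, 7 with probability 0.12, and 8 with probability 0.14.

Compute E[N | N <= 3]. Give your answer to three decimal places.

2.581

P(N <= 3) = 0.13 + 0.18 = 0.31.
E[N | N <= 3] = [2·0.13 + 3·0.18] / 0.31
 = 0.8 / 0.31
 = 80/31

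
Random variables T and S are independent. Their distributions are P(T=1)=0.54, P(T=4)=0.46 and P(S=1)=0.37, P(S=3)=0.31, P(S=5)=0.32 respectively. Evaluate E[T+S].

E[T+S] = Σ_t Σ_s (t+s) · P(T=t)P(S=s)
 = 2·0.1998 + 4·0.1674 + 6·0.1728 + 5·0.1702 + 7·0.1426 + 9·0.1472
 = 0.3996 + 0.6696 + 1.0368 + 0.851 + 0.9982 + 1.3248
 = 5.28

5.28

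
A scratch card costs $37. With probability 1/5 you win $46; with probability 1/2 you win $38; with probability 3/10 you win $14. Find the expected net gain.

E[payout] = 46·1/5 + 38·1/2 + 14·3/10
 = 46/5 + 19 + 21/5
 = 162/5
Net = 162/5 - 37 = -23/5

-4.6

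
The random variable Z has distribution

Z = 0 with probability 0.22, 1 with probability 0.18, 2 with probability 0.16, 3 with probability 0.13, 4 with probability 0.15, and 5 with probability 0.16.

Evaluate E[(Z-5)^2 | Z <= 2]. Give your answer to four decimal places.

17.5357

P(Z <= 2) = 0.22 + 0.18 + 0.16 = 0.56.
E[(Z-5)^2 | Z <= 2] = [25·0.22 + 16·0.18 + 9·0.16] / 0.56
 = 9.82 / 0.56
 = 491/28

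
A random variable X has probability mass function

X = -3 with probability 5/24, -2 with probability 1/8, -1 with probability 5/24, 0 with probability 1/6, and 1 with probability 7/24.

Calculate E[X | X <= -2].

P(X <= -2) = 5/24 + 1/8 = 1/3.
E[X | X <= -2] = [(-3)·5/24 + (-2)·1/8] / (1/3)
 = -7/8 / (1/3)
 = -21/8

-2.625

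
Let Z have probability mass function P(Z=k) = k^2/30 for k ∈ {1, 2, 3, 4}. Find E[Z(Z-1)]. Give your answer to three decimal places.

E[Z(Z-1)] = Σ z(z-1)·P(Z=z)
 = 0·1/30 + 2·2/15 + 6·3/10 + 12·8/15
 = 0 + 4/15 + 9/5 + 32/5
 = 127/15

8.467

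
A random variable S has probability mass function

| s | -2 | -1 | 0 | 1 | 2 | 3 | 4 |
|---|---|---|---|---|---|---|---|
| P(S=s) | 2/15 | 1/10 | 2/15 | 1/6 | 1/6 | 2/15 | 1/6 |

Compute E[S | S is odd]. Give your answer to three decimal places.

P(S is odd) = 1/10 + 1/6 + 2/15 = 2/5.
E[S | S is odd] = [(-1)·1/10 + 1·1/6 + 3·2/15] / (2/5)
 = 7/15 / (2/5)
 = 7/6

1.167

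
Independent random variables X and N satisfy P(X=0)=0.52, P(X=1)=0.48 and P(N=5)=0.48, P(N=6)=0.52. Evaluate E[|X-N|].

5.04

E[|X-N|] = Σ_x Σ_n |x-n| · P(X=x)P(N=n)
 = 5·0.2496 + 6·0.2704 + 4·0.2304 + 5·0.2496
 = 1.248 + 1.6224 + 0.9216 + 1.248
 = 5.04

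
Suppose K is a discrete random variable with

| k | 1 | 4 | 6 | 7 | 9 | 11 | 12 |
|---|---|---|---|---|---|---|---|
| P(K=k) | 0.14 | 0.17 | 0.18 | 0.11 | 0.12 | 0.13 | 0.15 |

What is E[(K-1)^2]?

E[(K-1)^2] = Σ (k-1)^2·P(K=k)
 = 0·0.14 + 9·0.17 + 25·0.18 + 36·0.11 + 64·0.12 + 100·0.13 + 121·0.15
 = 0 + 1.53 + 4.5 + 3.96 + 7.68 + 13 + 18.15
 = 48.82

48.82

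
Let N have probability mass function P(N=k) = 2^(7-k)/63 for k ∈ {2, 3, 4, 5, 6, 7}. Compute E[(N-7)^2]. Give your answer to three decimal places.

E[(N-7)^2] = Σ (n-7)^2·P(N=n)
 = 25·32/63 + 16·16/63 + 9·8/63 + 4·4/63 + 1·2/63 + 0·1/63
 = 800/63 + 256/63 + 8/7 + 16/63 + 2/63 + 0
 = 382/21

18.190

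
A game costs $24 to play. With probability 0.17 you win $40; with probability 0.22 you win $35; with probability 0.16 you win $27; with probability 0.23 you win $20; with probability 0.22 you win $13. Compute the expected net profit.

E[payout] = 40·0.17 + 35·0.22 + 27·0.16 + 20·0.23 + 13·0.22
 = 6.8 + 7.7 + 4.32 + 4.6 + 2.86
 = 26.28
Net = 26.28 - 24 = 2.28

2.28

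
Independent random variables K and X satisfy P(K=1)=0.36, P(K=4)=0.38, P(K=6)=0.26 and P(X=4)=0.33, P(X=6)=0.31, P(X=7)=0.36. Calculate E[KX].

E[KX] = Σ_k Σ_x kx · P(K=k)P(X=x)
 = 4·0.1188 + 6·0.1116 + 7·0.1296 + 16·0.1254 + 24·0.1178 + 28·0.1368 + 24·0.0858 + 36·0.0806 + 42·0.0936
 = 0.4752 + 0.6696 + 0.9072 + 2.0064 + 2.8272 + 3.8304 + 2.0592 + 2.9016 + 3.9312
 = 19.608

19.608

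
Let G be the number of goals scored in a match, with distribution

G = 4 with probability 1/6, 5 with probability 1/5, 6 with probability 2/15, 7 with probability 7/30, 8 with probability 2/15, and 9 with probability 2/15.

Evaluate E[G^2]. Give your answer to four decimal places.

43.2333

E[G^2] = Σ g^2·P(G=g)
 = 16·1/6 + 25·1/5 + 36·2/15 + 49·7/30 + 64·2/15 + 81·2/15
 = 8/3 + 5 + 24/5 + 343/30 + 128/15 + 54/5
 = 1297/30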